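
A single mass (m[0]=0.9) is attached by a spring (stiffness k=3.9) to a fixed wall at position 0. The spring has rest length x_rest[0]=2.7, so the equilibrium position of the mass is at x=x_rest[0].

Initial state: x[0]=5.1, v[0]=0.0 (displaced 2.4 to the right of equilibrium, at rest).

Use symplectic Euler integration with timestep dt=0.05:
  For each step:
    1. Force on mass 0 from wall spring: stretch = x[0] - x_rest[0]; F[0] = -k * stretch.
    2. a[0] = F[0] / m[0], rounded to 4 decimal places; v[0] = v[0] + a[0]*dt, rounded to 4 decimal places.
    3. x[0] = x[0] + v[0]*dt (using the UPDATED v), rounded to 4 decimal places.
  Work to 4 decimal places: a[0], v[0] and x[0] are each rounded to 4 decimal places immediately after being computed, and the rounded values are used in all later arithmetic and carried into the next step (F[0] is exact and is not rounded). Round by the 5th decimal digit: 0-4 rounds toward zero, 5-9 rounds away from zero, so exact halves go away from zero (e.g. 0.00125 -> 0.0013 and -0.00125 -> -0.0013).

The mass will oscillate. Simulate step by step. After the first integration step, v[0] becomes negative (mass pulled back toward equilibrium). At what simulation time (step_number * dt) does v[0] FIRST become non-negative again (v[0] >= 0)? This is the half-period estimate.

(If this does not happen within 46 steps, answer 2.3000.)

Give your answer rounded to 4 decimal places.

Answer: 1.5500

Derivation:
Step 0: x=[5.1000] v=[0.0000]
Step 1: x=[5.0740] v=[-0.5200]
Step 2: x=[5.0223] v=[-1.0344]
Step 3: x=[4.9454] v=[-1.5376]
Step 4: x=[4.8442] v=[-2.0241]
Step 5: x=[4.7198] v=[-2.4887]
Step 6: x=[4.5735] v=[-2.9263]
Step 7: x=[4.4069] v=[-3.3322]
Step 8: x=[4.2218] v=[-3.7020]
Step 9: x=[4.0202] v=[-4.0317]
Step 10: x=[3.8043] v=[-4.3177]
Step 11: x=[3.5765] v=[-4.5570]
Step 12: x=[3.3392] v=[-4.7469]
Step 13: x=[3.0949] v=[-4.8854]
Step 14: x=[2.8464] v=[-4.9710]
Step 15: x=[2.5963] v=[-5.0027]
Step 16: x=[2.3473] v=[-4.9802]
Step 17: x=[2.1021] v=[-4.9038]
Step 18: x=[1.8634] v=[-4.7743]
Step 19: x=[1.6338] v=[-4.5930]
Step 20: x=[1.4157] v=[-4.3620]
Step 21: x=[1.2115] v=[-4.0837]
Step 22: x=[1.0234] v=[-3.7612]
Step 23: x=[0.8535] v=[-3.3979]
Step 24: x=[0.7036] v=[-2.9978]
Step 25: x=[0.5753] v=[-2.5652]
Step 26: x=[0.4701] v=[-2.1049]
Step 27: x=[0.3890] v=[-1.6218]
Step 28: x=[0.3329] v=[-1.1211]
Step 29: x=[0.3025] v=[-0.6082]
Step 30: x=[0.2981] v=[-0.0887]
Step 31: x=[0.3197] v=[0.4317]
First v>=0 after going negative at step 31, time=1.5500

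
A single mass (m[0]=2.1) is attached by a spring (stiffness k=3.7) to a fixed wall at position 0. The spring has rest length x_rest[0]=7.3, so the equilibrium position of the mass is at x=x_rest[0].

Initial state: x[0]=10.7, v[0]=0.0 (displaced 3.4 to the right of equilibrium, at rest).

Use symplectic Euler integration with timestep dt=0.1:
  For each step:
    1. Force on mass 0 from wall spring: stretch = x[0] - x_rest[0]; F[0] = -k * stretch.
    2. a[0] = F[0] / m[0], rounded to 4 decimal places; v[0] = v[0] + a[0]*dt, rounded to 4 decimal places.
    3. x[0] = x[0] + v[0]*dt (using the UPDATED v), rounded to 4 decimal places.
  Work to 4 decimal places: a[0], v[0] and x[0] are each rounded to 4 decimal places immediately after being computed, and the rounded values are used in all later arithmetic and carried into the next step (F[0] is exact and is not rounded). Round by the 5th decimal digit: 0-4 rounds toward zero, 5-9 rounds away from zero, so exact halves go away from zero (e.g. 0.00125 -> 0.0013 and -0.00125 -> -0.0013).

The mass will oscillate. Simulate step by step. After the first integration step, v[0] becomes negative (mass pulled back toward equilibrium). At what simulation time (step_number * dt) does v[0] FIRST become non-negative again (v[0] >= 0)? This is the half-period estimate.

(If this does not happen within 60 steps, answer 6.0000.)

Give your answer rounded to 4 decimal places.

Answer: 2.4000

Derivation:
Step 0: x=[10.7000] v=[0.0000]
Step 1: x=[10.6401] v=[-0.5991]
Step 2: x=[10.5213] v=[-1.1876]
Step 3: x=[10.3458] v=[-1.7552]
Step 4: x=[10.1166] v=[-2.2918]
Step 5: x=[9.8378] v=[-2.7881]
Step 6: x=[9.5143] v=[-3.2352]
Step 7: x=[9.1518] v=[-3.6253]
Step 8: x=[8.7566] v=[-3.9516]
Step 9: x=[8.3358] v=[-4.2082]
Step 10: x=[7.8967] v=[-4.3907]
Step 11: x=[7.4471] v=[-4.4958]
Step 12: x=[6.9949] v=[-4.5217]
Step 13: x=[6.5481] v=[-4.4679]
Step 14: x=[6.1146] v=[-4.3354]
Step 15: x=[5.7020] v=[-4.1265]
Step 16: x=[5.3175] v=[-3.8450]
Step 17: x=[4.9679] v=[-3.4957]
Step 18: x=[4.6594] v=[-3.0848]
Step 19: x=[4.3974] v=[-2.6196]
Step 20: x=[4.1866] v=[-2.1082]
Step 21: x=[4.0306] v=[-1.5597]
Step 22: x=[3.9322] v=[-0.9837]
Step 23: x=[3.8932] v=[-0.3903]
Step 24: x=[3.9142] v=[0.2100]
First v>=0 after going negative at step 24, time=2.4000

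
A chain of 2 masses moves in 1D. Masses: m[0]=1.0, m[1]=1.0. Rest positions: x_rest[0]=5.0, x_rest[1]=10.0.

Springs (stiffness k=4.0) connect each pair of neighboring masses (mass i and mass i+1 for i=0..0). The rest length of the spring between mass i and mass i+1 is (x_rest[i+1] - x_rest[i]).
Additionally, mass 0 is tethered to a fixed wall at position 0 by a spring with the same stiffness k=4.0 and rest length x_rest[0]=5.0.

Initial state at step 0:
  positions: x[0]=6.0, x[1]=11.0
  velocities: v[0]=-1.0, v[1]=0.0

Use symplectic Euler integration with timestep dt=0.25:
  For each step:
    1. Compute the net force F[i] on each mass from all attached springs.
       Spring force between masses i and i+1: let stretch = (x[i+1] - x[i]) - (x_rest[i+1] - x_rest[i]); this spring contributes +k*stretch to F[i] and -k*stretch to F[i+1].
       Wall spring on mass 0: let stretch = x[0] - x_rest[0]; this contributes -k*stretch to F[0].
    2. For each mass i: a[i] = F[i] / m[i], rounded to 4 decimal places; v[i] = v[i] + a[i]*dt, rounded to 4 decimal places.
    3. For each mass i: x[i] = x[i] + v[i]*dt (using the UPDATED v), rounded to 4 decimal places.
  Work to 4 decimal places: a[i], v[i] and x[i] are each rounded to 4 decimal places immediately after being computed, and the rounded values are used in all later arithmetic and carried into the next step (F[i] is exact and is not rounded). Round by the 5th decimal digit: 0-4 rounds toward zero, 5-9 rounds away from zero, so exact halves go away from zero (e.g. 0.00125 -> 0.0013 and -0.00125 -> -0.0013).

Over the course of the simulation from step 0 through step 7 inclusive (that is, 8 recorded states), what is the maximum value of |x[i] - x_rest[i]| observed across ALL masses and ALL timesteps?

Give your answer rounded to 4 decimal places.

Step 0: x=[6.0000 11.0000] v=[-1.0000 0.0000]
Step 1: x=[5.5000 11.0000] v=[-2.0000 0.0000]
Step 2: x=[5.0000 10.8750] v=[-2.0000 -0.5000]
Step 3: x=[4.7188 10.5313] v=[-1.1250 -1.3750]
Step 4: x=[4.7110 9.9844] v=[-0.0313 -2.1875]
Step 5: x=[4.8438 9.3692] v=[0.5311 -2.4609]
Step 6: x=[4.8970 8.8726] v=[0.2127 -1.9863]
Step 7: x=[4.7198 8.6321] v=[-0.7087 -0.9619]
Max displacement = 1.3679

Answer: 1.3679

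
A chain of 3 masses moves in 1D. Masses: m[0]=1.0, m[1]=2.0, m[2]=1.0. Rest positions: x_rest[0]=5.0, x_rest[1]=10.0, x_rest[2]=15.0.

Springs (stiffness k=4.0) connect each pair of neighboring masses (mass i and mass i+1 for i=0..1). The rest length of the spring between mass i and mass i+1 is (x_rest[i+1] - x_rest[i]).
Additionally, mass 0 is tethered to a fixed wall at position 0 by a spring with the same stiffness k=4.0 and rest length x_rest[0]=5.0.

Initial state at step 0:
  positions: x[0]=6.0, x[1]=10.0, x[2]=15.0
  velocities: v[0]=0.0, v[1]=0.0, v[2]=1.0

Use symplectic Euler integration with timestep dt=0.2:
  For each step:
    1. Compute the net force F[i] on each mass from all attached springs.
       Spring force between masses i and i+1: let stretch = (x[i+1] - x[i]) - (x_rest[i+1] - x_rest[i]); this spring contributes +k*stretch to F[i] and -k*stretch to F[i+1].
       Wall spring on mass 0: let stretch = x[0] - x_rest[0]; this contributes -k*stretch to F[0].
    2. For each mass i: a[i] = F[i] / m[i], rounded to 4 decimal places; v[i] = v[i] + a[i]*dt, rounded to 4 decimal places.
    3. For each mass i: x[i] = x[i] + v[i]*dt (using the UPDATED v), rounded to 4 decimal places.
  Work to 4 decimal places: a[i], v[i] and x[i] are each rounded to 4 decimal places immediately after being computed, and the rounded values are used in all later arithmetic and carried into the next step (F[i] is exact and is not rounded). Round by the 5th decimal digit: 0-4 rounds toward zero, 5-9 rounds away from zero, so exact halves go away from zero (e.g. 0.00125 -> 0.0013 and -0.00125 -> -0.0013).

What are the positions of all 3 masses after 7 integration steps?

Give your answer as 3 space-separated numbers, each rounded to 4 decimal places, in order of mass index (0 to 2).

Step 0: x=[6.0000 10.0000 15.0000] v=[0.0000 0.0000 1.0000]
Step 1: x=[5.6800 10.0800 15.2000] v=[-1.6000 0.4000 1.0000]
Step 2: x=[5.1552 10.2176 15.3808] v=[-2.6240 0.6880 0.9040]
Step 3: x=[4.6156 10.3633 15.5355] v=[-2.6982 0.7283 0.7734]
Step 4: x=[4.2571 10.4629 15.6626] v=[-1.7925 0.4981 0.6356]
Step 5: x=[4.2104 10.4820 15.7578] v=[-0.2335 0.0957 0.4758]
Step 6: x=[4.4935 10.4215 15.8088] v=[1.4155 -0.3026 0.2552]
Step 7: x=[5.0061 10.3177 15.7979] v=[2.5631 -0.5189 -0.0546]

Answer: 5.0061 10.3177 15.7979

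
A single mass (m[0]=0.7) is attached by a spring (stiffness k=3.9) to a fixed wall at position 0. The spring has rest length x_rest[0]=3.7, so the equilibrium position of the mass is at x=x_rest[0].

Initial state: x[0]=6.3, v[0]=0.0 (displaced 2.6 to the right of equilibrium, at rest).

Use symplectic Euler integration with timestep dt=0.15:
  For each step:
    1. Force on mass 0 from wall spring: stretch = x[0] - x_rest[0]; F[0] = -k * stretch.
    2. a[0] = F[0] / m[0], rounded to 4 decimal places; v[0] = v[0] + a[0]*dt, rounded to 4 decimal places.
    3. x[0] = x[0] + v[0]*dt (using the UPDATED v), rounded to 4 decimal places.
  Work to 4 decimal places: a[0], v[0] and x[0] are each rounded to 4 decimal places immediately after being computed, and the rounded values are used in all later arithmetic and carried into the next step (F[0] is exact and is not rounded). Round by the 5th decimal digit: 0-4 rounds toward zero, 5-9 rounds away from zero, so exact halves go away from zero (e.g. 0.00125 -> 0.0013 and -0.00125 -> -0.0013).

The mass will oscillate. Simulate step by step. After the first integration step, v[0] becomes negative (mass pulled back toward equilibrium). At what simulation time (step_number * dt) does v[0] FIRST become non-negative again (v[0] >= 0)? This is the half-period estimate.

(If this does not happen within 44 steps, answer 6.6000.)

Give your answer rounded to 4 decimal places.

Answer: 1.3500

Derivation:
Step 0: x=[6.3000] v=[0.0000]
Step 1: x=[5.9741] v=[-2.1729]
Step 2: x=[5.3631] v=[-4.0734]
Step 3: x=[4.5436] v=[-5.4633]
Step 4: x=[3.6184] v=[-6.1683]
Step 5: x=[2.7034] v=[-6.1001]
Step 6: x=[1.9133] v=[-5.2672]
Step 7: x=[1.3472] v=[-3.7740]
Step 8: x=[1.0760] v=[-1.8077]
Step 9: x=[1.1338] v=[0.3852]
First v>=0 after going negative at step 9, time=1.3500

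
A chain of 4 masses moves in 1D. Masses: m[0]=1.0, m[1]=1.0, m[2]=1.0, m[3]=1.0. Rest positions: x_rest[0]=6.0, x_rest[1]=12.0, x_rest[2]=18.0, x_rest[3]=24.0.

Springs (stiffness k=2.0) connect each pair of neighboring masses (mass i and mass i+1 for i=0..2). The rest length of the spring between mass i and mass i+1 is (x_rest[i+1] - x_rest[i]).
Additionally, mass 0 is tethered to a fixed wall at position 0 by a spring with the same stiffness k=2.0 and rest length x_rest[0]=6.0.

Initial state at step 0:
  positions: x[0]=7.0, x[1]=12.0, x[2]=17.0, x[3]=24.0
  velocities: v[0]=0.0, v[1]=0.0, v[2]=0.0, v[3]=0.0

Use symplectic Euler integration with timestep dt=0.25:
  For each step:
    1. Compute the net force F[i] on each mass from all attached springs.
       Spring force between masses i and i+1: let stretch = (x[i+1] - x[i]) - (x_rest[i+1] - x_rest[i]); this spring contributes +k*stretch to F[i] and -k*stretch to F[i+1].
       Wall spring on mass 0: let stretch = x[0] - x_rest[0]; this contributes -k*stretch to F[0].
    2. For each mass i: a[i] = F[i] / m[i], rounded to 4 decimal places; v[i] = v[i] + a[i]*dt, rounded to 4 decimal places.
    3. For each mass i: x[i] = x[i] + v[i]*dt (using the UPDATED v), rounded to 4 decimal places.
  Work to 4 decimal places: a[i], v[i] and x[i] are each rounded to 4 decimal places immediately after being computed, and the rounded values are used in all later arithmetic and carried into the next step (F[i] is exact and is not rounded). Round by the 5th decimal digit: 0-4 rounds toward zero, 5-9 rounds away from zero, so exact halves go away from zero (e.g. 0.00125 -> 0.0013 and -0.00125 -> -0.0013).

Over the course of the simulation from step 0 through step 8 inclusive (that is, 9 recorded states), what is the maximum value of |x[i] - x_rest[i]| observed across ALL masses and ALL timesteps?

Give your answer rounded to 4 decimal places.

Step 0: x=[7.0000 12.0000 17.0000 24.0000] v=[0.0000 0.0000 0.0000 0.0000]
Step 1: x=[6.7500 12.0000 17.2500 23.8750] v=[-1.0000 0.0000 1.0000 -0.5000]
Step 2: x=[6.3125 12.0000 17.6719 23.6719] v=[-1.7500 0.0000 1.6875 -0.8125]
Step 3: x=[5.7969 11.9981 18.1348 23.4688] v=[-2.0625 -0.0078 1.8516 -0.8125]
Step 4: x=[5.3318 11.9881 18.4974 23.3489] v=[-1.8604 -0.0401 1.4503 -0.4795]
Step 5: x=[5.0323 11.9597 18.6528 23.3726] v=[-1.1982 -0.1136 0.6214 0.0948]
Step 6: x=[4.9696 11.9020 18.5615 23.5563] v=[-0.2507 -0.2308 -0.3653 0.7349]
Step 7: x=[5.1523 11.8102 18.2621 23.8657] v=[0.7307 -0.3673 -1.1977 1.2375]
Step 8: x=[5.5232 11.6926 17.8566 24.2246] v=[1.4835 -0.4703 -1.6219 1.4357]
Max displacement = 1.0304

Answer: 1.0304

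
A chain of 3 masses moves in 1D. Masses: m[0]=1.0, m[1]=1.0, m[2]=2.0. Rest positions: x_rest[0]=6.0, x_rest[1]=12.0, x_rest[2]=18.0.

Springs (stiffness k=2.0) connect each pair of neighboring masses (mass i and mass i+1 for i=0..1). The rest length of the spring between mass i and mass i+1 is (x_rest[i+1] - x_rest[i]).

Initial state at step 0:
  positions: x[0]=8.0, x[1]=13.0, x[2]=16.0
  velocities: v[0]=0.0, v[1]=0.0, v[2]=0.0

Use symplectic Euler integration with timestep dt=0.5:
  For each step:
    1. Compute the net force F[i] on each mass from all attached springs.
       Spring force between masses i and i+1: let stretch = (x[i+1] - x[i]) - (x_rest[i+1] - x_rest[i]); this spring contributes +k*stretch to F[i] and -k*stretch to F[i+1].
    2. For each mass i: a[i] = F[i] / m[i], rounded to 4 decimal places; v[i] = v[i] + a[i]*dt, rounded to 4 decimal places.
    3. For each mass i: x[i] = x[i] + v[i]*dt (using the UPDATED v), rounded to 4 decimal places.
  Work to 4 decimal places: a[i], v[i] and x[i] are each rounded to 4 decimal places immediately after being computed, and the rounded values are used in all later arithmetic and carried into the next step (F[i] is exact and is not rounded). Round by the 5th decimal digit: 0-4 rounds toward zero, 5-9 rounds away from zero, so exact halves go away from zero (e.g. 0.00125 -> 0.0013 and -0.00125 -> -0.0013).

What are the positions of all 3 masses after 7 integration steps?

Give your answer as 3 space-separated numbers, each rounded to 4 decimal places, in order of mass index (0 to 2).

Answer: 5.7363 10.9814 18.1416

Derivation:
Step 0: x=[8.0000 13.0000 16.0000] v=[0.0000 0.0000 0.0000]
Step 1: x=[7.5000 12.0000 16.7500] v=[-1.0000 -2.0000 1.5000]
Step 2: x=[6.2500 11.1250 17.8125] v=[-2.5000 -1.7500 2.1250]
Step 3: x=[4.4375 11.1563 18.7032] v=[-3.6250 0.0625 1.7813]
Step 4: x=[2.9844 11.6016 19.2072] v=[-2.9062 0.8906 1.0079]
Step 5: x=[2.8399 11.5411 19.3098] v=[-0.2890 -0.1210 0.2051]
Step 6: x=[4.0460 11.0144 18.9702] v=[2.4122 -1.0535 -0.6793]
Step 7: x=[5.7363 10.9814 18.1416] v=[3.3806 -0.0661 -1.6572]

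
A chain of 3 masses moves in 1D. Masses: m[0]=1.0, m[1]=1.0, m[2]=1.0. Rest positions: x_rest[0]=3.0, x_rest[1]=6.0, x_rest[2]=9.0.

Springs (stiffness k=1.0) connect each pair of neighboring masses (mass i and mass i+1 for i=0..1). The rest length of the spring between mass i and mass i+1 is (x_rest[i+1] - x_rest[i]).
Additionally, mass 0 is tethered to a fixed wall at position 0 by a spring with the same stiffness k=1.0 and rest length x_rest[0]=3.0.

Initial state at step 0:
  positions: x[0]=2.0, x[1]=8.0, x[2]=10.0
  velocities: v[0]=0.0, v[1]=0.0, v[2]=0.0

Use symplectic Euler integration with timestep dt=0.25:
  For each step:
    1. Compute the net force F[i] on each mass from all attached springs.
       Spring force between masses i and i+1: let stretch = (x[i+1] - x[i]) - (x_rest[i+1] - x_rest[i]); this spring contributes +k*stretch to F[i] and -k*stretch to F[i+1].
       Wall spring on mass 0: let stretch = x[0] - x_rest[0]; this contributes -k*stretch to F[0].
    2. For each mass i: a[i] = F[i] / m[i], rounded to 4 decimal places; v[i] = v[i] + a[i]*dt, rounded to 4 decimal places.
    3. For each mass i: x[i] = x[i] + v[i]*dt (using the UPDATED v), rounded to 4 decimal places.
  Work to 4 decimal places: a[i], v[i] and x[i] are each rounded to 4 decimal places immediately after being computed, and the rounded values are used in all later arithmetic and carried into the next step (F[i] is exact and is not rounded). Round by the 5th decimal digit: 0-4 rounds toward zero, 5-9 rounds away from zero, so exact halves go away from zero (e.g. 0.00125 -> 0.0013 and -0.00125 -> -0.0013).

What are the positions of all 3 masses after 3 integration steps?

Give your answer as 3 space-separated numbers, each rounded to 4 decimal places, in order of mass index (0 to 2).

Step 0: x=[2.0000 8.0000 10.0000] v=[0.0000 0.0000 0.0000]
Step 1: x=[2.2500 7.7500 10.0625] v=[1.0000 -1.0000 0.2500]
Step 2: x=[2.7031 7.3008 10.1680] v=[1.8125 -1.7969 0.4219]
Step 3: x=[3.2747 6.7434 10.2818] v=[2.2862 -2.2295 0.4551]

Answer: 3.2747 6.7434 10.2818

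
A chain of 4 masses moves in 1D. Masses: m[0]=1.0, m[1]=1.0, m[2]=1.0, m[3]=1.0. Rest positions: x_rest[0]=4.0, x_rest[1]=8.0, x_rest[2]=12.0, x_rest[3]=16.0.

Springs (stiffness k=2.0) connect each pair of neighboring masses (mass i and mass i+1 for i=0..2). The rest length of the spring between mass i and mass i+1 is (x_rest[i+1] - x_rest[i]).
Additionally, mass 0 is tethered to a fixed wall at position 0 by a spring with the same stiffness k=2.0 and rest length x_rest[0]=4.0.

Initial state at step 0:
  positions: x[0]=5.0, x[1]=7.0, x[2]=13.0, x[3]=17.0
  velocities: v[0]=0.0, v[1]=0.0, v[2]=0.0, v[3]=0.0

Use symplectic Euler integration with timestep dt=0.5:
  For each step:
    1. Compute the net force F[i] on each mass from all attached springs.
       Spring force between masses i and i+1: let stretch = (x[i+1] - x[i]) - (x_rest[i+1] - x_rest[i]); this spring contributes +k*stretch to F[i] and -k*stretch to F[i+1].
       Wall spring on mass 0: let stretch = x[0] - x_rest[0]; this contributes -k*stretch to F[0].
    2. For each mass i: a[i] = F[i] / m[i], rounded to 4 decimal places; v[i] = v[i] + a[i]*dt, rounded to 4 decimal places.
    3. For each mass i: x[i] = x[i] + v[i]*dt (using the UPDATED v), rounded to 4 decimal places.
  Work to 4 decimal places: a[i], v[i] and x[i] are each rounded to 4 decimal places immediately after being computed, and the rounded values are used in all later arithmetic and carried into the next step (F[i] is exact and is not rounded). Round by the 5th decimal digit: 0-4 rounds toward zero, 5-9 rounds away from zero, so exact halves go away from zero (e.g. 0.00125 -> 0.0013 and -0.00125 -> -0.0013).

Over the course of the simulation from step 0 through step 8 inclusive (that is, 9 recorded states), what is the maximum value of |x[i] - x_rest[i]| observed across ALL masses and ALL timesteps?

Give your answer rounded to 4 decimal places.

Step 0: x=[5.0000 7.0000 13.0000 17.0000] v=[0.0000 0.0000 0.0000 0.0000]
Step 1: x=[3.5000 9.0000 12.0000 17.0000] v=[-3.0000 4.0000 -2.0000 0.0000]
Step 2: x=[3.0000 9.7500 12.0000 16.5000] v=[-1.0000 1.5000 0.0000 -1.0000]
Step 3: x=[4.3750 8.2500 13.1250 15.7500] v=[2.7500 -3.0000 2.2500 -1.5000]
Step 4: x=[5.5000 7.2500 13.1250 15.6875] v=[2.2500 -2.0000 0.0000 -0.1250]
Step 5: x=[4.7500 8.3125 11.4688 16.3438] v=[-1.5000 2.1250 -3.3125 1.3125]
Step 6: x=[3.4063 9.1719 10.6719 16.5626] v=[-2.6875 1.7188 -1.5938 0.4375]
Step 7: x=[3.2422 7.8985 12.0704 15.8360] v=[-0.3282 -2.5468 2.7969 -1.4532]
Step 8: x=[3.7852 6.3829 13.2657 15.2266] v=[1.0859 -3.0312 2.3906 -1.2188]
Max displacement = 1.7500

Answer: 1.7500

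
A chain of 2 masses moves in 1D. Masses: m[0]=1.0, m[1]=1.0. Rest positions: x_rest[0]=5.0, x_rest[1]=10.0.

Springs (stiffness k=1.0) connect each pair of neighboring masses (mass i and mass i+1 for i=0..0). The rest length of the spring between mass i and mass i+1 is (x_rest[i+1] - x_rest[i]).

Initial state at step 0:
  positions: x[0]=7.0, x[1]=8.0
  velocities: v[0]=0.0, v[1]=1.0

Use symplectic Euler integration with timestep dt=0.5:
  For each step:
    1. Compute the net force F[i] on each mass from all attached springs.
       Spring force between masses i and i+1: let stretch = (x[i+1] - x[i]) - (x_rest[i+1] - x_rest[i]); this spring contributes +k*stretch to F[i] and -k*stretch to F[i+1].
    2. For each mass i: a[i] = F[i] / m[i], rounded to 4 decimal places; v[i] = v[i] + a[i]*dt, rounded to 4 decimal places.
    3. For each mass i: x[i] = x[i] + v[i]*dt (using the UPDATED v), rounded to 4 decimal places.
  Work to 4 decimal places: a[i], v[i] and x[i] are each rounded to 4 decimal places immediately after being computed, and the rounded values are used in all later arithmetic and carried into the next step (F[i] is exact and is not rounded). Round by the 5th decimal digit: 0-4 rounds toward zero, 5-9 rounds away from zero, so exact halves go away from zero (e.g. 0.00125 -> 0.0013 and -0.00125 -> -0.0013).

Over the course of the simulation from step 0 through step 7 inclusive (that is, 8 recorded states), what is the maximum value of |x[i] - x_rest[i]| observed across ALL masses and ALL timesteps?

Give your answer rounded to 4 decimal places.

Answer: 3.4963

Derivation:
Step 0: x=[7.0000 8.0000] v=[0.0000 1.0000]
Step 1: x=[6.0000 9.5000] v=[-2.0000 3.0000]
Step 2: x=[4.6250 11.3750] v=[-2.7500 3.7500]
Step 3: x=[3.6875 12.8125] v=[-1.8750 2.8750]
Step 4: x=[3.7813 13.2188] v=[0.1875 0.8125]
Step 5: x=[4.9845 12.5157] v=[2.4063 -1.4063]
Step 6: x=[6.8205 11.1798] v=[3.6719 -2.6719]
Step 7: x=[8.4963 10.0040] v=[3.3516 -2.3516]
Max displacement = 3.4963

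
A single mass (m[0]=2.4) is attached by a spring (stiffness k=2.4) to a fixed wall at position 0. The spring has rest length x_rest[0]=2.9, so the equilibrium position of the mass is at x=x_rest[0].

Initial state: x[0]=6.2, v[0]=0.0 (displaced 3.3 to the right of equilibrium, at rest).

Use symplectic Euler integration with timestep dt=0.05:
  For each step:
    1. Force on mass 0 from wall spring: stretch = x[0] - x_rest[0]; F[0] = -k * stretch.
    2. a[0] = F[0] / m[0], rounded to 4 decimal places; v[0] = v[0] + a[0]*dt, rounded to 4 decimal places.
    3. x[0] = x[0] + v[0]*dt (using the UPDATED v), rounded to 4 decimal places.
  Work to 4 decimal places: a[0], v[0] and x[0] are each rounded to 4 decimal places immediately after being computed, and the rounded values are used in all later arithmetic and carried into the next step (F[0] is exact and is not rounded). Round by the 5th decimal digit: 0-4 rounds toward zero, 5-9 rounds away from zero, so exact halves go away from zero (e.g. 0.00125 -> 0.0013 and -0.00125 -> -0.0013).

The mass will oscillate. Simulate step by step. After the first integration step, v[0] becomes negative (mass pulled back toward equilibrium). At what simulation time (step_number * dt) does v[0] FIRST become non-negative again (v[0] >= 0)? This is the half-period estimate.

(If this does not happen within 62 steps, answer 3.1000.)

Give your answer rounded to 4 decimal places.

Answer: 3.1000

Derivation:
Step 0: x=[6.2000] v=[0.0000]
Step 1: x=[6.1918] v=[-0.1650]
Step 2: x=[6.1753] v=[-0.3296]
Step 3: x=[6.1506] v=[-0.4934]
Step 4: x=[6.1178] v=[-0.6559]
Step 5: x=[6.0770] v=[-0.8168]
Step 6: x=[6.0282] v=[-0.9757]
Step 7: x=[5.9716] v=[-1.1321]
Step 8: x=[5.9073] v=[-1.2857]
Step 9: x=[5.8355] v=[-1.4361]
Step 10: x=[5.7564] v=[-1.5829]
Step 11: x=[5.6701] v=[-1.7257]
Step 12: x=[5.5769] v=[-1.8642]
Step 13: x=[5.4770] v=[-1.9980]
Step 14: x=[5.3707] v=[-2.1269]
Step 15: x=[5.2582] v=[-2.2504]
Step 16: x=[5.1398] v=[-2.3683]
Step 17: x=[5.0158] v=[-2.4803]
Step 18: x=[4.8865] v=[-2.5861]
Step 19: x=[4.7522] v=[-2.6854]
Step 20: x=[4.6133] v=[-2.7780]
Step 21: x=[4.4701] v=[-2.8637]
Step 22: x=[4.3230] v=[-2.9422]
Step 23: x=[4.1723] v=[-3.0134]
Step 24: x=[4.0185] v=[-3.0770]
Step 25: x=[3.8619] v=[-3.1329]
Step 26: x=[3.7029] v=[-3.1810]
Step 27: x=[3.5418] v=[-3.2211]
Step 28: x=[3.3791] v=[-3.2532]
Step 29: x=[3.2152] v=[-3.2772]
Step 30: x=[3.0506] v=[-3.2930]
Step 31: x=[2.8856] v=[-3.3005]
Step 32: x=[2.7206] v=[-3.2998]
Step 33: x=[2.5561] v=[-3.2908]
Step 34: x=[2.3924] v=[-3.2736]
Step 35: x=[2.2300] v=[-3.2482]
Step 36: x=[2.0693] v=[-3.2147]
Step 37: x=[1.9106] v=[-3.1732]
Step 38: x=[1.7544] v=[-3.1237]
Step 39: x=[1.6011] v=[-3.0664]
Step 40: x=[1.4510] v=[-3.0015]
Step 41: x=[1.3045] v=[-2.9291]
Step 42: x=[1.1620] v=[-2.8493]
Step 43: x=[1.0239] v=[-2.7624]
Step 44: x=[0.8905] v=[-2.6686]
Step 45: x=[0.7621] v=[-2.5681]
Step 46: x=[0.6390] v=[-2.4612]
Step 47: x=[0.5216] v=[-2.3482]
Step 48: x=[0.4101] v=[-2.2293]
Step 49: x=[0.3049] v=[-2.1048]
Step 50: x=[0.2062] v=[-1.9750]
Step 51: x=[0.1142] v=[-1.8403]
Step 52: x=[0.0292] v=[-1.7010]
Step 53: x=[-0.0487] v=[-1.5575]
Step 54: x=[-0.1192] v=[-1.4101]
Step 55: x=[-0.1822] v=[-1.2591]
Step 56: x=[-0.2375] v=[-1.1050]
Step 57: x=[-0.2849] v=[-0.9481]
Step 58: x=[-0.3243] v=[-0.7889]
Step 59: x=[-0.3557] v=[-0.6277]
Step 60: x=[-0.3789] v=[-0.4649]
Step 61: x=[-0.3940] v=[-0.3010]
Step 62: x=[-0.4008] v=[-0.1363]
v[0] did not become non-negative within 62 steps; using fallback time=3.1000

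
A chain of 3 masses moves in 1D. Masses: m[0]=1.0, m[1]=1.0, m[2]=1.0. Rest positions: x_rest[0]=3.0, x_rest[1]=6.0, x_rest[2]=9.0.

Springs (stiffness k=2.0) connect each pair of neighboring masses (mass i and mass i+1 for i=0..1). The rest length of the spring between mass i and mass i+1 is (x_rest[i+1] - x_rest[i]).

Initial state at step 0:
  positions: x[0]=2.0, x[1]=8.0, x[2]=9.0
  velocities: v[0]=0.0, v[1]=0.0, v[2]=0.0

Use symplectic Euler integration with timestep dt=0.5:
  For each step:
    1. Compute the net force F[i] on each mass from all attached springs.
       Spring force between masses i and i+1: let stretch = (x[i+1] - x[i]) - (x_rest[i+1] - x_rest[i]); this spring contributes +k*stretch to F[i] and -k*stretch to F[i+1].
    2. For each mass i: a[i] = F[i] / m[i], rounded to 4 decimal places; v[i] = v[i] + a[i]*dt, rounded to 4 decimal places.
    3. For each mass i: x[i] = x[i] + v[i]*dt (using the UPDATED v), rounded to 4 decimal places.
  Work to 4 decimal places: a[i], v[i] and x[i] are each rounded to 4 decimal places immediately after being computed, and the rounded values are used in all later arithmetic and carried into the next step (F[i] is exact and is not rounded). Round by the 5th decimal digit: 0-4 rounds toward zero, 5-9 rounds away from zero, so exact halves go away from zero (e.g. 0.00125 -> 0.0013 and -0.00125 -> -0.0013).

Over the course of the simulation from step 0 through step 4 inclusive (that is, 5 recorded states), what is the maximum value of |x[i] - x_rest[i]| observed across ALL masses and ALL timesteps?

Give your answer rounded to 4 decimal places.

Answer: 2.3125

Derivation:
Step 0: x=[2.0000 8.0000 9.0000] v=[0.0000 0.0000 0.0000]
Step 1: x=[3.5000 5.5000 10.0000] v=[3.0000 -5.0000 2.0000]
Step 2: x=[4.5000 4.2500 10.2500] v=[2.0000 -2.5000 0.5000]
Step 3: x=[3.8750 6.1250 9.0000] v=[-1.2500 3.7500 -2.5000]
Step 4: x=[2.8750 8.3125 7.8125] v=[-2.0000 4.3750 -2.3750]
Max displacement = 2.3125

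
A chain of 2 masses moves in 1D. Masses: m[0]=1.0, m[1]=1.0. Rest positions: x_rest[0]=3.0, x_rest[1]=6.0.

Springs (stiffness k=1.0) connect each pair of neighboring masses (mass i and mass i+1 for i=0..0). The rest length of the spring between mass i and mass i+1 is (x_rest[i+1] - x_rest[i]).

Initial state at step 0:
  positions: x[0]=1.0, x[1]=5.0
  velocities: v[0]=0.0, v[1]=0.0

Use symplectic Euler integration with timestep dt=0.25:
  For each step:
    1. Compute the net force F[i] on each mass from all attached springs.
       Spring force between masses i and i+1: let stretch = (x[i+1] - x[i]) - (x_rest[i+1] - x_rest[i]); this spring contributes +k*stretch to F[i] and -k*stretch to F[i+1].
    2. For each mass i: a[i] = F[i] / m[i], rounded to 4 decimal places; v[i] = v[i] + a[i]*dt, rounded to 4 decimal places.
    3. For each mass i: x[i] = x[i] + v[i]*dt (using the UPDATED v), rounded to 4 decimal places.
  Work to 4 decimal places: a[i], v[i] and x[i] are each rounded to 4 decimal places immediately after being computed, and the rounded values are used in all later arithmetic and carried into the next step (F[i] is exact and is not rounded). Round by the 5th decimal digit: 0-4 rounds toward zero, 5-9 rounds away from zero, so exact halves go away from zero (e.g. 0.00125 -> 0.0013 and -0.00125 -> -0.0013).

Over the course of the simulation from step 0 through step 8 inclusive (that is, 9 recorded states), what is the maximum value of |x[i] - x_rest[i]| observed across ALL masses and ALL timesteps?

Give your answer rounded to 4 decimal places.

Step 0: x=[1.0000 5.0000] v=[0.0000 0.0000]
Step 1: x=[1.0625 4.9375] v=[0.2500 -0.2500]
Step 2: x=[1.1797 4.8203] v=[0.4688 -0.4688]
Step 3: x=[1.3370 4.6631] v=[0.6290 -0.6290]
Step 4: x=[1.5146 4.4855] v=[0.7105 -0.7105]
Step 5: x=[1.6904 4.3097] v=[0.7032 -0.7032]
Step 6: x=[1.8424 4.1577] v=[0.6080 -0.6080]
Step 7: x=[1.9516 4.0485] v=[0.4368 -0.4368]
Step 8: x=[2.0044 3.9958] v=[0.2110 -0.2110]
Max displacement = 2.0042

Answer: 2.0042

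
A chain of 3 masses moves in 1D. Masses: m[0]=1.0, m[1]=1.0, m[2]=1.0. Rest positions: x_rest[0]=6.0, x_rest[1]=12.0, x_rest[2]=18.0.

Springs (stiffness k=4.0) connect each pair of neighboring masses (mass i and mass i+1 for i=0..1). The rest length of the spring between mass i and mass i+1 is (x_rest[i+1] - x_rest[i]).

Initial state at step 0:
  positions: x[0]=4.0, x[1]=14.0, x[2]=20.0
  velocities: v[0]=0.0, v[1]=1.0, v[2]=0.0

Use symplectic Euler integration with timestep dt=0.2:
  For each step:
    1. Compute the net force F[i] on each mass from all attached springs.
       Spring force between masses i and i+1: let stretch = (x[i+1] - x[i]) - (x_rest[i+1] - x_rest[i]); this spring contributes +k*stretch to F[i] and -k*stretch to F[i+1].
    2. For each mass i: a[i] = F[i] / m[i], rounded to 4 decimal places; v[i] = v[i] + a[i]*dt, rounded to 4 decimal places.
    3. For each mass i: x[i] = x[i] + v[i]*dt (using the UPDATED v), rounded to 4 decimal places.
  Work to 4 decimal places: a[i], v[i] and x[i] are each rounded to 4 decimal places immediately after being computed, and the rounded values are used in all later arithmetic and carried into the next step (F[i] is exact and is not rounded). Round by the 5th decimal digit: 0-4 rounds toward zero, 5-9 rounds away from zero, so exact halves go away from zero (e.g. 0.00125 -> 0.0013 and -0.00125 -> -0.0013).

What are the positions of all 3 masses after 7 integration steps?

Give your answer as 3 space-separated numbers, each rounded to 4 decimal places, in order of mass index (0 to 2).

Step 0: x=[4.0000 14.0000 20.0000] v=[0.0000 1.0000 0.0000]
Step 1: x=[4.6400 13.5600 20.0000] v=[3.2000 -2.2000 0.0000]
Step 2: x=[5.7472 12.7232 19.9296] v=[5.5360 -4.1840 -0.3520]
Step 3: x=[7.0106 11.9233 19.6662] v=[6.3168 -3.9997 -1.3171]
Step 4: x=[8.1000 11.5762 19.1239] v=[5.4470 -1.7355 -2.7114]
Step 5: x=[8.7856 11.8805 18.3340] v=[3.4280 1.5217 -3.9496]
Step 6: x=[9.0064 12.7222 17.4715] v=[1.1039 4.2086 -4.3124]
Step 7: x=[8.8617 13.7293 16.8091] v=[-0.7235 5.0354 -3.3118]

Answer: 8.8617 13.7293 16.8091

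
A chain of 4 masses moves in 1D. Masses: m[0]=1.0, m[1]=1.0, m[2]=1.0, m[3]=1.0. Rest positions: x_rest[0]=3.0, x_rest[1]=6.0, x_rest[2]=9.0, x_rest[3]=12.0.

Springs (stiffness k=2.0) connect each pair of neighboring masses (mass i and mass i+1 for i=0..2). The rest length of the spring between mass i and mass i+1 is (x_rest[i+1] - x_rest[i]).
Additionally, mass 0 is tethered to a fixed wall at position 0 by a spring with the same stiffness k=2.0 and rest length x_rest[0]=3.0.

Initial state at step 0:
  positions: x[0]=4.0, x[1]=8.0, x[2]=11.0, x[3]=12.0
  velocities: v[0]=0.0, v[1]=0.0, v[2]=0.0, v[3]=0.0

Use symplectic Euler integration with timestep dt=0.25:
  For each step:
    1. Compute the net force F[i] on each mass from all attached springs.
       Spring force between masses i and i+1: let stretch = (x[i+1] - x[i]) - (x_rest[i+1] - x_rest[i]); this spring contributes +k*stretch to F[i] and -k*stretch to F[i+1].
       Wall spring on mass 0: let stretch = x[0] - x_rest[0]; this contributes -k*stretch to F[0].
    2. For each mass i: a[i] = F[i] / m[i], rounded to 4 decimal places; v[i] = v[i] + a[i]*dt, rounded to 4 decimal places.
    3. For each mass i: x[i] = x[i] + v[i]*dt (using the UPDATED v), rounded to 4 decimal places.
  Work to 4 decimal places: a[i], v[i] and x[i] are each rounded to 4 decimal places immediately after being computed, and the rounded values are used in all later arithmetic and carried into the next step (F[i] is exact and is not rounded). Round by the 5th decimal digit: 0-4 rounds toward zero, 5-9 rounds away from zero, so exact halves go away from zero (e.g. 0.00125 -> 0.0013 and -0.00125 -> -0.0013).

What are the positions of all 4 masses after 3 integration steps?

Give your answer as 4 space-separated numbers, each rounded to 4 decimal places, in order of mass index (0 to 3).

Step 0: x=[4.0000 8.0000 11.0000 12.0000] v=[0.0000 0.0000 0.0000 0.0000]
Step 1: x=[4.0000 7.8750 10.7500 12.2500] v=[0.0000 -0.5000 -1.0000 1.0000]
Step 2: x=[3.9844 7.6250 10.3281 12.6875] v=[-0.0625 -1.0000 -1.6875 1.7500]
Step 3: x=[3.9258 7.2578 9.8633 13.2051] v=[-0.2344 -1.4688 -1.8594 2.0703]

Answer: 3.9258 7.2578 9.8633 13.2051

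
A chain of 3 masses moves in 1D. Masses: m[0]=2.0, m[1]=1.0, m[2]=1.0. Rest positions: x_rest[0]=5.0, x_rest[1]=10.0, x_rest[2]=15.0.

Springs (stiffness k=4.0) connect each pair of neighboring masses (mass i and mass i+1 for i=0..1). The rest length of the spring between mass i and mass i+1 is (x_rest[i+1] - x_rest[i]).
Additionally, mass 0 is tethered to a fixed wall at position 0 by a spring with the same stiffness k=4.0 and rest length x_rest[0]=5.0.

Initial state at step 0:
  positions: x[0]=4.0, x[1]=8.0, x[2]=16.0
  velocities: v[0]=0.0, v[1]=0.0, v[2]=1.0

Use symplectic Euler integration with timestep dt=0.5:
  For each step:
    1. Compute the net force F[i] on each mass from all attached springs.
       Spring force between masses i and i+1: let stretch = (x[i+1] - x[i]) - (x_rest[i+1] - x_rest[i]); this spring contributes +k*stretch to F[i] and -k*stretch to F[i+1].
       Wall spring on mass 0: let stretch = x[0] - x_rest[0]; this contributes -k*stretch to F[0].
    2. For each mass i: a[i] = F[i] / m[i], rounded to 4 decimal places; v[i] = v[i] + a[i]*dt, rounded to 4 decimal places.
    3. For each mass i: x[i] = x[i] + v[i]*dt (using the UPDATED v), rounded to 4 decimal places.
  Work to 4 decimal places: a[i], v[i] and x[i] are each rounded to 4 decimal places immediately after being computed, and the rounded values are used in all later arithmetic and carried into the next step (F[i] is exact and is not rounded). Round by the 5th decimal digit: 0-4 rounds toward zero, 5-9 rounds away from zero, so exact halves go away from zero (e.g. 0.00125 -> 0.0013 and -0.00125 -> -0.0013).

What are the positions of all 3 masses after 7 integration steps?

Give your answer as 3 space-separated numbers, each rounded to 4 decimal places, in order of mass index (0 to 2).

Answer: 4.8125 12.3750 15.1250

Derivation:
Step 0: x=[4.0000 8.0000 16.0000] v=[0.0000 0.0000 1.0000]
Step 1: x=[4.0000 12.0000 13.5000] v=[0.0000 8.0000 -5.0000]
Step 2: x=[6.0000 9.5000 14.5000] v=[4.0000 -5.0000 2.0000]
Step 3: x=[6.7500 8.5000 15.5000] v=[1.5000 -2.0000 2.0000]
Step 4: x=[5.0000 12.7500 14.5000] v=[-3.5000 8.5000 -2.0000]
Step 5: x=[4.6250 11.0000 16.7500] v=[-0.7500 -3.5000 4.5000]
Step 6: x=[5.1250 8.6250 18.2500] v=[1.0000 -4.7500 3.0000]
Step 7: x=[4.8125 12.3750 15.1250] v=[-0.6250 7.5000 -6.2500]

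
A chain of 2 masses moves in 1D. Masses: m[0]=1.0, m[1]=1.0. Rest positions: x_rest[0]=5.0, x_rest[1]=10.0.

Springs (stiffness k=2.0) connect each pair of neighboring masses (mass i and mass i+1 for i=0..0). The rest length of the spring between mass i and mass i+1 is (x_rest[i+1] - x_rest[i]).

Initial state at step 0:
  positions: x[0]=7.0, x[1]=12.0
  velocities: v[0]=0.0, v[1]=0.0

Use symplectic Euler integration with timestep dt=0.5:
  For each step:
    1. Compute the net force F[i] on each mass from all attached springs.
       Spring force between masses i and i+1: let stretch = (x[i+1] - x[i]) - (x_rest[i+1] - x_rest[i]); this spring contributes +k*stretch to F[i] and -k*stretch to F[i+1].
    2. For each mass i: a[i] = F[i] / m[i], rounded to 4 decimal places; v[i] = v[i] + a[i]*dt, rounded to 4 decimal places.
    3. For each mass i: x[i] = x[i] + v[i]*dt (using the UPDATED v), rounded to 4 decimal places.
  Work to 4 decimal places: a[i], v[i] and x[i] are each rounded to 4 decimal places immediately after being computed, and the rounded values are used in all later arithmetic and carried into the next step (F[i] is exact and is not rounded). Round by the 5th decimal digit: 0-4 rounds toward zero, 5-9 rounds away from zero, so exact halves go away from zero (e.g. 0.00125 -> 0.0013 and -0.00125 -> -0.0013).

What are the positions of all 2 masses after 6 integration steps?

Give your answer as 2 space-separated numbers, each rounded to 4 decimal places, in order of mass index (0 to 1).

Step 0: x=[7.0000 12.0000] v=[0.0000 0.0000]
Step 1: x=[7.0000 12.0000] v=[0.0000 0.0000]
Step 2: x=[7.0000 12.0000] v=[0.0000 0.0000]
Step 3: x=[7.0000 12.0000] v=[0.0000 0.0000]
Step 4: x=[7.0000 12.0000] v=[0.0000 0.0000]
Step 5: x=[7.0000 12.0000] v=[0.0000 0.0000]
Step 6: x=[7.0000 12.0000] v=[0.0000 0.0000]

Answer: 7.0000 12.0000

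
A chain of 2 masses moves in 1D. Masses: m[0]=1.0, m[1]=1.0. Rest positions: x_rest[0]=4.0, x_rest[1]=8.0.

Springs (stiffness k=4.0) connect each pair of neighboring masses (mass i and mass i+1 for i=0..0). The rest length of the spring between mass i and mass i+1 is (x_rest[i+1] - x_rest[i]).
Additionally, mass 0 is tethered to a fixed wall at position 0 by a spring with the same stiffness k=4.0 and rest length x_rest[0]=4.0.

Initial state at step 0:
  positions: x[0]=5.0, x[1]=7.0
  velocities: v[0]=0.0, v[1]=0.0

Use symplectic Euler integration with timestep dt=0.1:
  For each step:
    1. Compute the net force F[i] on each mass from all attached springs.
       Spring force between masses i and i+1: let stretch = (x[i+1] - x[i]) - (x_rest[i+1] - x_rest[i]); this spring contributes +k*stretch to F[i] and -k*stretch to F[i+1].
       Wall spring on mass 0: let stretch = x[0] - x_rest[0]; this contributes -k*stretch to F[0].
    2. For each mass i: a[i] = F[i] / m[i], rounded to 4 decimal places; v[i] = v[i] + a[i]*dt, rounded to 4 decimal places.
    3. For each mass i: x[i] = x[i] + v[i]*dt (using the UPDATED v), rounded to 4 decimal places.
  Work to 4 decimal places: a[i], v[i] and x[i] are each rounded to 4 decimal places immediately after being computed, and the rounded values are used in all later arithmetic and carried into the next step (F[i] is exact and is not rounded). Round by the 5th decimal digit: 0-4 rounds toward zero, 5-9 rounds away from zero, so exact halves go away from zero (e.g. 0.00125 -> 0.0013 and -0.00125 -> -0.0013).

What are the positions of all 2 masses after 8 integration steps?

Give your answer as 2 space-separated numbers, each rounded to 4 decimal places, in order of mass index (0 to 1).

Step 0: x=[5.0000 7.0000] v=[0.0000 0.0000]
Step 1: x=[4.8800 7.0800] v=[-1.2000 0.8000]
Step 2: x=[4.6528 7.2320] v=[-2.2720 1.5200]
Step 3: x=[4.3427 7.4408] v=[-3.1014 2.0883]
Step 4: x=[3.9828 7.6857] v=[-3.5992 2.4491]
Step 5: x=[3.6117 7.9425] v=[-3.7112 2.5679]
Step 6: x=[3.2693 8.1861] v=[-3.4236 2.4356]
Step 7: x=[2.9928 8.3930] v=[-2.7646 2.0689]
Step 8: x=[2.8126 8.5439] v=[-1.8016 1.5088]

Answer: 2.8126 8.5439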